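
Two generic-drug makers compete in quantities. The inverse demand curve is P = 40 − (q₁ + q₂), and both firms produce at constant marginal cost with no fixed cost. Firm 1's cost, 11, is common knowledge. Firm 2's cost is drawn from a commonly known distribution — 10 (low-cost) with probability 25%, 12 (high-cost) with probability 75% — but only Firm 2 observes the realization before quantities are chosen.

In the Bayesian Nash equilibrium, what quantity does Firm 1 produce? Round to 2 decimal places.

9.83

Type-c best response for Firm 2: q₂(c) = (40 − c)/2 − q₁/2.
Firm 1 maximizes expected profit; its first-order condition is 40 − 2q₁ − E[q₂] − 11 = 0.
Substituting E[q₂] and solving: E[c₂] = 11.5, so q₁ = (40 − 2·11 + 11.5)/3 = 9.83333.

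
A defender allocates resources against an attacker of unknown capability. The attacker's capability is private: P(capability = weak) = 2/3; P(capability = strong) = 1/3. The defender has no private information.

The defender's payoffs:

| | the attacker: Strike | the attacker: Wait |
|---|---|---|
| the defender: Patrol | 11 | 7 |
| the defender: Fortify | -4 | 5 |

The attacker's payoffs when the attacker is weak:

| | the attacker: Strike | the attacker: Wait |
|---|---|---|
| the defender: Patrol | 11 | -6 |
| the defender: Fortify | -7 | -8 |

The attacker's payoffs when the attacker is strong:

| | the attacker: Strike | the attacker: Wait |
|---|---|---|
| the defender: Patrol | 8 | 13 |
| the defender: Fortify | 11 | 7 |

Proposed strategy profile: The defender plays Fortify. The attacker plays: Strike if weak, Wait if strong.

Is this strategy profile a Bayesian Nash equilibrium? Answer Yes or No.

No

The defender plays Fortify: E[Fortify] = 2/3·(-4) + 1/3·(5) = -1; E[Patrol] = 29/3. Not best-responding. ✗
The attacker (capability weak), facing Fortify: Strike gives -7, Wait gives -8. Proposed Strike is best. ✓
The attacker (capability strong), facing Fortify: Strike gives 11, Wait gives 7. Proposed Wait is not best — profitable deviation exists. ✗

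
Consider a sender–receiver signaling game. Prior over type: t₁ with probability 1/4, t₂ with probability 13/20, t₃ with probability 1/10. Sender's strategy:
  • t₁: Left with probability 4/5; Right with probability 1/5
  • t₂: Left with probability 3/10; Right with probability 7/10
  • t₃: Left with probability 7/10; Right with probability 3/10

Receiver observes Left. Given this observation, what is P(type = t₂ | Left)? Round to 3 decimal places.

0.419

Apply Bayes' rule using the sender's strategy as the likelihood.
P(Left) = (1/4)·(4/5) + (13/20)·(3/10) + (1/10)·(7/10) = 93/200
P(t₂ | Left) = ((13/20)·(3/10)) / (93/200) = (39/200) / (93/200) = 13/31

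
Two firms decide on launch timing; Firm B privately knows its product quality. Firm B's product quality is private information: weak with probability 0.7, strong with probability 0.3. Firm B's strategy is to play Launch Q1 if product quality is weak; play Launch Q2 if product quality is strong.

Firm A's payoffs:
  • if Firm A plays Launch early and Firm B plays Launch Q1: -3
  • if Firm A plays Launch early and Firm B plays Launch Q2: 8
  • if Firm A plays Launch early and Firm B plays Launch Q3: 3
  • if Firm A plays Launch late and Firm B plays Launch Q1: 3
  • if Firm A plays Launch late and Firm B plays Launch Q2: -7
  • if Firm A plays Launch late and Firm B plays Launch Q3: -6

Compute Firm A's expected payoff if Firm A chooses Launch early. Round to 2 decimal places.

E[Launch early] = 0.7·(-3) + 0.3·8 = (-2.1) + 2.4 = 0.3

0.30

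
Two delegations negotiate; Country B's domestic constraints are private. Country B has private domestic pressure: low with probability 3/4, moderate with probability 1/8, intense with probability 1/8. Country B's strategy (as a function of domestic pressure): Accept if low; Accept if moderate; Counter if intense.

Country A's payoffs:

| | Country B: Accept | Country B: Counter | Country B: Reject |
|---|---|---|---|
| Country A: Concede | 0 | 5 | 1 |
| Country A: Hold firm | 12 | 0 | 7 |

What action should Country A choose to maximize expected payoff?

Hold firm

Compute Country A's expected payoff for each action, taking the expectation over Country B's type.
E[Concede] = 3/4·(0) + 1/8·(0) + 1/8·(5) = 5/8
E[Hold firm] = 3/4·(12) + 1/8·(12) + 1/8·(0) = 21/2
Best response: Hold firm (21/2 is the largest).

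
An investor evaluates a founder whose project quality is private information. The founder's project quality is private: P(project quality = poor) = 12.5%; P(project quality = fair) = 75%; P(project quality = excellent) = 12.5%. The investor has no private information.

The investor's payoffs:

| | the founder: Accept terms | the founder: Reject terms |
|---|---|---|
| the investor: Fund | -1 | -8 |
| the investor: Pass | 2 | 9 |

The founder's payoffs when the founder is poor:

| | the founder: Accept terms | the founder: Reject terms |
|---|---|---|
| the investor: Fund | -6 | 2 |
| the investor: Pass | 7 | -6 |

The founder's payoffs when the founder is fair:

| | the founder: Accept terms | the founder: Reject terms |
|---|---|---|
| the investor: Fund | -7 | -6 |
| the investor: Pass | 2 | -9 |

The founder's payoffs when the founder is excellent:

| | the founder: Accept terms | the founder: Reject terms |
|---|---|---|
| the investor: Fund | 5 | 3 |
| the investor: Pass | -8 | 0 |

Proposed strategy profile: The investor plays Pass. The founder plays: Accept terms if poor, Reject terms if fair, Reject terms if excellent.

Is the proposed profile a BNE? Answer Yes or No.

No

A profile is a BNE iff every type of every player is best-responding given beliefs about the other side.
The investor plays Pass: E[Pass] = 0.125·(2) + 0.75·(9) + 0.125·(9) = 8.125; E[Fund] = -7.125. Best-responding. ✓
The founder (project quality poor), facing Pass: Accept terms gives 7, Reject terms gives -6. Proposed Accept terms is best. ✓
The founder (project quality fair), facing Pass: Accept terms gives 2, Reject terms gives -9. Proposed Reject terms is not best — profitable deviation exists. ✗
The founder (project quality excellent), facing Pass: Accept terms gives -8, Reject terms gives 0. Proposed Reject terms is best. ✓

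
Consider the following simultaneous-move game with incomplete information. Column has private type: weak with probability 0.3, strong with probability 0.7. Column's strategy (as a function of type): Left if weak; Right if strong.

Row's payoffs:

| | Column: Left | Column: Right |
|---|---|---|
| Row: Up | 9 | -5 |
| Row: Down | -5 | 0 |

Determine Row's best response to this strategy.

Up

E[Up] = 0.3·(9) + 0.7·(-5) = -0.8
E[Down] = 0.3·(-5) + 0.7·(0) = -1.5
Best response: Up (-0.8 is the largest).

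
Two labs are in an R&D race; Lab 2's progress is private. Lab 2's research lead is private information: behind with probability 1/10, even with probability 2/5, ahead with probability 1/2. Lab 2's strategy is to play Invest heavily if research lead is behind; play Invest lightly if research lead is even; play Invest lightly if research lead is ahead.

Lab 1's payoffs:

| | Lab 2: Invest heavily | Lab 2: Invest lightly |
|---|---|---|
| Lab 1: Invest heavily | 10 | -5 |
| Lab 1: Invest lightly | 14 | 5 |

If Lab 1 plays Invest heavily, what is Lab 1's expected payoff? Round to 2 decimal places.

E[Invest heavily] = 1/10·10 + 2/5·(-5) + 1/2·(-5) = 1 + (-2) + (-5/2) = -7/2

-3.50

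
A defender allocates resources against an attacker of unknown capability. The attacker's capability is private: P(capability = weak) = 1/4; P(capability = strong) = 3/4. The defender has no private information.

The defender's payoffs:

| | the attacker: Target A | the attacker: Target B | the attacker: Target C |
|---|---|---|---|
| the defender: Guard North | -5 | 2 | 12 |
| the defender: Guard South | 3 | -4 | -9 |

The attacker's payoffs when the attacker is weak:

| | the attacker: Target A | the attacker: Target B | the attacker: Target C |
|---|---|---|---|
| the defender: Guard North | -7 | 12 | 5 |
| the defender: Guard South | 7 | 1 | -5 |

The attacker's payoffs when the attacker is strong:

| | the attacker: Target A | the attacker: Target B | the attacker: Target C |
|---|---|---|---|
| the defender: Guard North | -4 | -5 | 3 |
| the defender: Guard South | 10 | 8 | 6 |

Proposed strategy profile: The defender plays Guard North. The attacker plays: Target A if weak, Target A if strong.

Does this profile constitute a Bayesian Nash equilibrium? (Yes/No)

The defender plays Guard North: E[Guard North] = 1/4·(-5) + 3/4·(-5) = -5; E[Guard South] = 3. Not best-responding. ✗
The attacker (capability weak), facing Guard North: Target A gives -7, Target B gives 12, Target C gives 5. Proposed Target A is not best — profitable deviation exists. ✗
The attacker (capability strong), facing Guard North: Target A gives -4, Target B gives -5, Target C gives 3. Proposed Target A is not best — profitable deviation exists. ✗

No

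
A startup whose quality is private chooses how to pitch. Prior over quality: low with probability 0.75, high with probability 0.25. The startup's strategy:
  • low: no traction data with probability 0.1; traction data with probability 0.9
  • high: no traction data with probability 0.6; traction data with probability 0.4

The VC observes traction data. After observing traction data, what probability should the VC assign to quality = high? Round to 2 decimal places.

0.13

Apply Bayes' rule using the sender's strategy as the likelihood.
P(traction data) = 0.75·0.9 + 0.25·0.4 = 0.775
P(high | traction data) = (0.25·0.4) / 0.775 = 0.1 / 0.775 = 0.129032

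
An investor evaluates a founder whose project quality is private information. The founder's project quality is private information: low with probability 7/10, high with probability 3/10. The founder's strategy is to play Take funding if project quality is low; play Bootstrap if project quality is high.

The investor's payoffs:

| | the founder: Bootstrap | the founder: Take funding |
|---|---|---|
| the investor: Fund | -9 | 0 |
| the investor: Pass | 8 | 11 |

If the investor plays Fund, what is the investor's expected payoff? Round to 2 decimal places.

-2.70

Take the expectation over the founder's project quality, weighting each type's action by its prior probability.
E[Fund] = 7/10·0 + 3/10·(-9) = 0 + (-27/10) = -27/10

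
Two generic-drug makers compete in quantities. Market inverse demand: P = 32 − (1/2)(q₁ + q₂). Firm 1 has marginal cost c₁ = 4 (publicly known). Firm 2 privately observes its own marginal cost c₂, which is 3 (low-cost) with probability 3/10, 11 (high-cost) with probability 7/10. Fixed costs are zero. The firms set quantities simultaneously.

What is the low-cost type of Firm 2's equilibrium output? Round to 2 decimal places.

Type-c best response for Firm 2: q₂(c) = (32 − c) − q₁/2.
Firm 1 maximizes expected profit; its first-order condition is 32 − q₁ − (1/2)E[q₂] − 4 = 0.
Substituting E[q₂] and solving: E[c₂] = 8.6, so q₁ = (32 − 2·4 + 8.6)/(3/2) = 21.7333.
q₂(low-cost) = (32 − 3 − (1/2)·21.7333) = 18.1333.

18.13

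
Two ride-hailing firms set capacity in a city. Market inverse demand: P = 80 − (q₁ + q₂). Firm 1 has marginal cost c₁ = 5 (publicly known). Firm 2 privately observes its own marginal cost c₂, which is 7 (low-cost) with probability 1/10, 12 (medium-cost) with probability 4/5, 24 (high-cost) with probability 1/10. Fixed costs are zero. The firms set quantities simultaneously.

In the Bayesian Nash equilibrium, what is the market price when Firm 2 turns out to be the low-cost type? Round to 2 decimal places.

29.72

Firm 2 with cost c maximizes (80 − (q₁+q₂) − c)·q₂, giving q₂(c) = (80 − c − q₁)/2.
E[c₂] = 1/10·7 + 4/5·12 + 1/10·24 = 12.7
Firm 1's FOC against E[q₂] yields q₁ = (80 − 2·5 + E[c₂])/3 = (80 − 10 + 12.7)/3 = 27.5667.
q₂(low-cost) = 22.7167, so P = 80 − (27.5667 + 22.7167) = 29.7167.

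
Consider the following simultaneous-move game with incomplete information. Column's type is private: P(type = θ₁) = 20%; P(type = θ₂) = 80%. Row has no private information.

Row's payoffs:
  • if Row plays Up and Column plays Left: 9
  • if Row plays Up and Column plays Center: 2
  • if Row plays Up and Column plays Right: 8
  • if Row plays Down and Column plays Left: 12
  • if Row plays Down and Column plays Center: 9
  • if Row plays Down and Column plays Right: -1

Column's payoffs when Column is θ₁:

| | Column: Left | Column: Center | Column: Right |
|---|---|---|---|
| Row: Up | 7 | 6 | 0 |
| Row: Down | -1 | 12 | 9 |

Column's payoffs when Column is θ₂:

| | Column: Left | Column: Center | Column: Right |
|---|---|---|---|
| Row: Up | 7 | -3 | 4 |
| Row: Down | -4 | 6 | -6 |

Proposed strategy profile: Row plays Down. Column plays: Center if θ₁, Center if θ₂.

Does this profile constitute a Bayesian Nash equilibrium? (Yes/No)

Yes

A profile is a BNE iff every type of every player is best-responding given beliefs about the other side.
Row plays Down: E[Down] = 0.2·(9) + 0.8·(9) = 9; E[Up] = 2. Best-responding. ✓
Column (type θ₁), facing Down: Left gives -1, Center gives 12, Right gives 9. Proposed Center is best. ✓
Column (type θ₂), facing Down: Left gives -4, Center gives 6, Right gives -6. Proposed Center is best. ✓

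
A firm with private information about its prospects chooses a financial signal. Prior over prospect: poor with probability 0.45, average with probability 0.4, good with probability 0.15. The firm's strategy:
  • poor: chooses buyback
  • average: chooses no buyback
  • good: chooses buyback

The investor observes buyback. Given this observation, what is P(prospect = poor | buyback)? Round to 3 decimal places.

0.750

Apply Bayes' rule using the sender's strategy as the likelihood.
P(buyback) = 0.45·1 + 0.4·0 + 0.15·1 = 0.6
P(poor | buyback) = (0.45·1) / 0.6 = 0.45 / 0.6 = 0.75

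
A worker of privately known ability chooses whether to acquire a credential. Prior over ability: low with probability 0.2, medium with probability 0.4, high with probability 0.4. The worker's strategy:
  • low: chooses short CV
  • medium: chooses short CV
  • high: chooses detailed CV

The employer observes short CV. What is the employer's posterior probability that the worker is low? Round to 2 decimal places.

0.33

Apply Bayes' rule using the sender's strategy as the likelihood.
P(short CV) = 0.2·1 + 0.4·1 + 0.4·0 = 0.6
P(low | short CV) = (0.2·1) / 0.6 = 0.2 / 0.6 = 0.333333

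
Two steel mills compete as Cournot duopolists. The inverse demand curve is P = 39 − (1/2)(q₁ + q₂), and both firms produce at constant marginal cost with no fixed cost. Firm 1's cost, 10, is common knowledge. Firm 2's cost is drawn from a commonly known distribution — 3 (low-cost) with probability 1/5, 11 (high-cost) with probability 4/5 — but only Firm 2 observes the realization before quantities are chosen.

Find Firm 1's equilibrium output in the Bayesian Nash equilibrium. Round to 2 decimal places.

18.93

Type-c best response for Firm 2: q₂(c) = (39 − c) − q₁/2.
Firm 1 maximizes expected profit; its first-order condition is 39 − q₁ − (1/2)E[q₂] − 10 = 0.
Substituting E[q₂] and solving: E[c₂] = 9.4, so q₁ = (39 − 2·10 + 9.4)/(3/2) = 18.9333.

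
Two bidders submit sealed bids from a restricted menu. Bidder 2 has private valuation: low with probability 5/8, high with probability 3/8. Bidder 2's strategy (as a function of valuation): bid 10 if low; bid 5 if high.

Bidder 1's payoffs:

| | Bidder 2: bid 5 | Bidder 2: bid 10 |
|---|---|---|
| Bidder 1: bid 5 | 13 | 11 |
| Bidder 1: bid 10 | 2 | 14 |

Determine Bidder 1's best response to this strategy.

E[bid 5] = 5/8·(11) + 3/8·(13) = 47/4
E[bid 10] = 5/8·(14) + 3/8·(2) = 19/2
Best response: bid 5 (47/4 is the largest).

bid 5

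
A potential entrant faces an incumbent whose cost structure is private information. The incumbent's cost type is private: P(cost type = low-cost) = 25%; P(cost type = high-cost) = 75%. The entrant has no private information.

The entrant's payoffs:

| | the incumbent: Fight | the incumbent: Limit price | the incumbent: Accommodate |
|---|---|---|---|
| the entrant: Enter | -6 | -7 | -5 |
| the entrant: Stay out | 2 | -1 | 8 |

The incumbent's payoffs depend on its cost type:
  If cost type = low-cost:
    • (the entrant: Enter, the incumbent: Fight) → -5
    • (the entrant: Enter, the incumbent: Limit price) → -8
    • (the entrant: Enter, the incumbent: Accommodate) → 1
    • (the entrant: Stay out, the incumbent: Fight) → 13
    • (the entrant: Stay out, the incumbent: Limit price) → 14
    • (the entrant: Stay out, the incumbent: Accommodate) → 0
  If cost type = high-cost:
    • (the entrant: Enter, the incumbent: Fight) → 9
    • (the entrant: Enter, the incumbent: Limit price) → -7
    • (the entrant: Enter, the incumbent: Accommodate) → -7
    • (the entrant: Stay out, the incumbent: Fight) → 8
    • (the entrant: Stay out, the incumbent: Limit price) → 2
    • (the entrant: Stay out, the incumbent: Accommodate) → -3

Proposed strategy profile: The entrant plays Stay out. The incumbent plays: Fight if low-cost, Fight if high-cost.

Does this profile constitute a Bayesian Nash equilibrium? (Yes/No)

No

The entrant plays Stay out: E[Stay out] = 0.25·(2) + 0.75·(2) = 2; E[Enter] = -6. Best-responding. ✓
The incumbent (cost type low-cost), facing Stay out: Fight gives 13, Limit price gives 14, Accommodate gives 0. Proposed Fight is not best — profitable deviation exists. ✗
The incumbent (cost type high-cost), facing Stay out: Fight gives 8, Limit price gives 2, Accommodate gives -3. Proposed Fight is best. ✓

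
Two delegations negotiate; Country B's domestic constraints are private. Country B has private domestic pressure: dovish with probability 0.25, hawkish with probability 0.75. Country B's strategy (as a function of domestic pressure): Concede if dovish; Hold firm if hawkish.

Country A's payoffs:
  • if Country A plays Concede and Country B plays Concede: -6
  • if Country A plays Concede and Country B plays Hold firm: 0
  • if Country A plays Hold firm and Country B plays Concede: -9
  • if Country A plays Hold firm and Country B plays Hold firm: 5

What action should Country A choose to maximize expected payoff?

Compute Country A's expected payoff for each action, taking the expectation over Country B's type.
E[Concede] = 0.25·(-6) + 0.75·(0) = -1.5
E[Hold firm] = 0.25·(-9) + 0.75·(5) = 1.5
Best response: Hold firm (1.5 is the largest).

Hold firm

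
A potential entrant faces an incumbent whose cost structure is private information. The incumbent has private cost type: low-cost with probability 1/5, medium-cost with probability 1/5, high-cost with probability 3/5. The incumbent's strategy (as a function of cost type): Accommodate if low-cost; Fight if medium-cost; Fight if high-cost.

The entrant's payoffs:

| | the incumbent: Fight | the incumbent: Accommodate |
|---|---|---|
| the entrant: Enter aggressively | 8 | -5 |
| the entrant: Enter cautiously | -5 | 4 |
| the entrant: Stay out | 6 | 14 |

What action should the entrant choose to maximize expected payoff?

Stay out

E[Enter aggressively] = 1/5·(-5) + 1/5·(8) + 3/5·(8) = 27/5
E[Enter cautiously] = 1/5·(4) + 1/5·(-5) + 3/5·(-5) = -16/5
E[Stay out] = 1/5·(14) + 1/5·(6) + 3/5·(6) = 38/5
Best response: Stay out (38/5 is the largest).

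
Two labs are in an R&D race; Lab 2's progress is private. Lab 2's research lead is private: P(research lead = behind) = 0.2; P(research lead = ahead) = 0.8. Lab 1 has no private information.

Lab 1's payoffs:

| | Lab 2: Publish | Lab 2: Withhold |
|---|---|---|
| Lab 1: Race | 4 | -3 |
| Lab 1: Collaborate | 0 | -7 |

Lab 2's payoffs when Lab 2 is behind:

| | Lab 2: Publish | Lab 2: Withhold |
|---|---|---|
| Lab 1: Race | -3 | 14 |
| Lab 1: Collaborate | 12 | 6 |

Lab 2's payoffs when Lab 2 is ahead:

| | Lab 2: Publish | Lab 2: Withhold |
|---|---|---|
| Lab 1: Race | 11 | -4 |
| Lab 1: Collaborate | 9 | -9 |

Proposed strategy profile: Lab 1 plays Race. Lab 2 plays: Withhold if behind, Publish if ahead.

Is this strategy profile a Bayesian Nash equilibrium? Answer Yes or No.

Lab 1 plays Race: E[Race] = 0.2·(-3) + 0.8·(4) = 2.6; E[Collaborate] = -1.4. Best-responding. ✓
Lab 2 (research lead behind), facing Race: Publish gives -3, Withhold gives 14. Proposed Withhold is best. ✓
Lab 2 (research lead ahead), facing Race: Publish gives 11, Withhold gives -4. Proposed Publish is best. ✓

Yes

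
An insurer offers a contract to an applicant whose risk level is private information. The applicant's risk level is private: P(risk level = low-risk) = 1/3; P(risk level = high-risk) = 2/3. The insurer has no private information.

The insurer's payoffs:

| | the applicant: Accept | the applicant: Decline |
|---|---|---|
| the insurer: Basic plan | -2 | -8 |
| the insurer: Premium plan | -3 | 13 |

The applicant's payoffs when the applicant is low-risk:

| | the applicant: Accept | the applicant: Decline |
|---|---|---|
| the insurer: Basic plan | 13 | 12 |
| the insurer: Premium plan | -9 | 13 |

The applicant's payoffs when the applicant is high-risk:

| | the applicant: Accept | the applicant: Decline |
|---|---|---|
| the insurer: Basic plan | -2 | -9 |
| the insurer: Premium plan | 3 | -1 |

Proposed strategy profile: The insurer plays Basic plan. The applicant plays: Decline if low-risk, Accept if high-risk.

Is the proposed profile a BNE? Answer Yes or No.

No

The insurer plays Basic plan: E[Basic plan] = 1/3·(-8) + 2/3·(-2) = -4; E[Premium plan] = 7/3. Not best-responding. ✗
The applicant (risk level low-risk), facing Basic plan: Accept gives 13, Decline gives 12. Proposed Decline is not best — profitable deviation exists. ✗
The applicant (risk level high-risk), facing Basic plan: Accept gives -2, Decline gives -9. Proposed Accept is best. ✓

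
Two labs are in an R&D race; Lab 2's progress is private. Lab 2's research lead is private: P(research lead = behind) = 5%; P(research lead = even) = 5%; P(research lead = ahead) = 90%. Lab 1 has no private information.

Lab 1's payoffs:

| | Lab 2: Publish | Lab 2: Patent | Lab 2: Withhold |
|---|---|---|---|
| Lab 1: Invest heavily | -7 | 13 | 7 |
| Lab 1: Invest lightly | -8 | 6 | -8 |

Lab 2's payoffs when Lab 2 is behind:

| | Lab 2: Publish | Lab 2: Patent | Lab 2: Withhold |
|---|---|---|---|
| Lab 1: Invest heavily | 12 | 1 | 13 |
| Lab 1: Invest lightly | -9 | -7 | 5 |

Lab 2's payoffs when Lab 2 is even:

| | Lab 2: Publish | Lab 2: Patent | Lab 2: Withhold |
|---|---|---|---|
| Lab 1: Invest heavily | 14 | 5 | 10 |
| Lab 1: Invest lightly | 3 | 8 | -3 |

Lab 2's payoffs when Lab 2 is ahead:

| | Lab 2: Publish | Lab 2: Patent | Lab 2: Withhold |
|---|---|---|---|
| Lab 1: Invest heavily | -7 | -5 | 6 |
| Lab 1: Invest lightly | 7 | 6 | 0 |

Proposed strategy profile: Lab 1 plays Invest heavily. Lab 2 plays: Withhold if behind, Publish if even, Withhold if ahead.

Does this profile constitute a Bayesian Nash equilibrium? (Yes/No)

Yes

Lab 1 plays Invest heavily: E[Invest heavily] = 0.05·(7) + 0.05·(-7) + 0.9·(7) = 6.3; E[Invest lightly] = -8. Best-responding. ✓
Lab 2 (research lead behind), facing Invest heavily: Publish gives 12, Patent gives 1, Withhold gives 13. Proposed Withhold is best. ✓
Lab 2 (research lead even), facing Invest heavily: Publish gives 14, Patent gives 5, Withhold gives 10. Proposed Publish is best. ✓
Lab 2 (research lead ahead), facing Invest heavily: Publish gives -7, Patent gives -5, Withhold gives 6. Proposed Withhold is best. ✓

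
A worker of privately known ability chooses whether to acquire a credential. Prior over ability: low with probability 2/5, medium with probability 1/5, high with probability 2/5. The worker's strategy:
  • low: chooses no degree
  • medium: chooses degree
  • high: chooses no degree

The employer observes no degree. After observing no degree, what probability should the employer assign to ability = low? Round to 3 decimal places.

P(no degree) = (2/5)·1 + (1/5)·0 + (2/5)·1 = 4/5
P(low | no degree) = ((2/5)·1) / (4/5) = (2/5) / (4/5) = 1/2

0.500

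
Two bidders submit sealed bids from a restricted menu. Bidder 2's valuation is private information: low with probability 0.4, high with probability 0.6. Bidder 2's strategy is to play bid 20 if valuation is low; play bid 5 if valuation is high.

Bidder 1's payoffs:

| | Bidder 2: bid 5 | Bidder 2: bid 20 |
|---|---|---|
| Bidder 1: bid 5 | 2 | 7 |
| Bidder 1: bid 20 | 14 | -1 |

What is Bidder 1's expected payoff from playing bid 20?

8

Take the expectation over Bidder 2's valuation, weighting each type's action by its prior probability.
E[bid 20] = 0.4·(-1) + 0.6·14 = (-0.4) + 8.4 = 8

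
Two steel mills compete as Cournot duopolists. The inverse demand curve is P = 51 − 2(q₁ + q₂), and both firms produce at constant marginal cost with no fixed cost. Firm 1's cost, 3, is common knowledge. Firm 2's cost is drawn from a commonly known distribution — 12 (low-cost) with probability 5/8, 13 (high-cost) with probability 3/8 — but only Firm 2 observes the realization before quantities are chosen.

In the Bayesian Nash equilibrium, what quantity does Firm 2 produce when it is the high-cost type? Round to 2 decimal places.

Type-c best response for Firm 2: q₂(c) = (51 − c)/4 − q₁/2.
Firm 1 maximizes expected profit; its first-order condition is 51 − 4q₁ − 2E[q₂] − 3 = 0.
Substituting E[q₂] and solving: E[c₂] = 12.375, so q₁ = (51 − 2·3 + 12.375)/6 = 9.5625.
q₂(high-cost) = (51 − 13 − 2·9.5625)/4 = 4.71875.

4.72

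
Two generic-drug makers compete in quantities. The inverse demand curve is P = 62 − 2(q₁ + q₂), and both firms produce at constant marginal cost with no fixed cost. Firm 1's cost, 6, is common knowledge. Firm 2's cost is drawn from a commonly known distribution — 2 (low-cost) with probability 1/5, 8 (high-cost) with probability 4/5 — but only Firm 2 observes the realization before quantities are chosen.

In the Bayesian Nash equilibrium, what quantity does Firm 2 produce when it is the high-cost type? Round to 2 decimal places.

Each type of Firm 2 best-responds to q₁; Firm 1 best-responds to the expected q₂ over Firm 2's types.
Firm 2 with cost c maximizes (62 − 2(q₁+q₂) − c)·q₂, giving q₂(c) = (62 − c − 2q₁)/4.
E[c₂] = 1/5·2 + 4/5·8 = 6.8
Firm 1's FOC against E[q₂] yields q₁ = (62 − 2·6 + E[c₂])/6 = (62 − 12 + 6.8)/6 = 9.46667.
q₂(high-cost) = (62 − 8 − 2·9.46667)/4 = 8.76667.

8.77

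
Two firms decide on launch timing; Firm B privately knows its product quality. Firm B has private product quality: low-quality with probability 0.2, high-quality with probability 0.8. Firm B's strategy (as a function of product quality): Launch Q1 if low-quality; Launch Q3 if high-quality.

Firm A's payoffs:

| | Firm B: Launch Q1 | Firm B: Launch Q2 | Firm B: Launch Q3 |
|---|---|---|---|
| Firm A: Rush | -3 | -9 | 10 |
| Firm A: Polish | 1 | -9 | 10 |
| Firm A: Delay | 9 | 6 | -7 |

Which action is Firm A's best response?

Polish

E[Rush] = 0.2·(-3) + 0.8·(10) = 7.4
E[Polish] = 0.2·(1) + 0.8·(10) = 8.2
E[Delay] = 0.2·(9) + 0.8·(-7) = -3.8
Best response: Polish (8.2 is the largest).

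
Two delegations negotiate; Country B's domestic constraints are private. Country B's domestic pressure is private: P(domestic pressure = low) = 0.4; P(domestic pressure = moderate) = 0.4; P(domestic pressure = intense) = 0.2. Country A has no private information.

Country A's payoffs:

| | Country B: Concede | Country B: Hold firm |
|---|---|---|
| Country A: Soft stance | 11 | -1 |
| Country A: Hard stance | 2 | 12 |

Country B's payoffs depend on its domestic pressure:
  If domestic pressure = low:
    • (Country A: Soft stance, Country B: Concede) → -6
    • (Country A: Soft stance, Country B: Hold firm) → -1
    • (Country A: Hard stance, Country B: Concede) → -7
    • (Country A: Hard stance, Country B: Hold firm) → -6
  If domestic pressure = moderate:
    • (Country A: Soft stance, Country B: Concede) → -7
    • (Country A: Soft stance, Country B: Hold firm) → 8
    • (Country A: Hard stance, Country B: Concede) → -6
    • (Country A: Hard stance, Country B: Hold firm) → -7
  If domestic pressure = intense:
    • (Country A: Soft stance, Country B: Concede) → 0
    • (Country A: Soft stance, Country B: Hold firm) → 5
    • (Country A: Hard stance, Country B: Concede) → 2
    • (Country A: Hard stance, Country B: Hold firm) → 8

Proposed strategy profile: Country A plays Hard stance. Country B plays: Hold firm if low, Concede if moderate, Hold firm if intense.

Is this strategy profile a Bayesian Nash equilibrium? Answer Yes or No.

Country A plays Hard stance: E[Hard stance] = 0.4·(12) + 0.4·(2) + 0.2·(12) = 8; E[Soft stance] = 3.8. Best-responding. ✓
Country B (domestic pressure low), facing Hard stance: Concede gives -7, Hold firm gives -6. Proposed Hold firm is best. ✓
Country B (domestic pressure moderate), facing Hard stance: Concede gives -6, Hold firm gives -7. Proposed Concede is best. ✓
Country B (domestic pressure intense), facing Hard stance: Concede gives 2, Hold firm gives 8. Proposed Hold firm is best. ✓

Yes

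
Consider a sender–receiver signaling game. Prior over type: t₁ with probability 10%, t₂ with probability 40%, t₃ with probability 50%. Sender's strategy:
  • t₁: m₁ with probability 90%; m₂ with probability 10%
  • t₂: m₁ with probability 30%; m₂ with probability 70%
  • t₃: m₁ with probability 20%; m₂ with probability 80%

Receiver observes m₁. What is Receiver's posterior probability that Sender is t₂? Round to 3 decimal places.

P(m₁) = 0.1·0.9 + 0.4·0.3 + 0.5·0.2 = 0.31
P(t₂ | m₁) = (0.4·0.3) / 0.31 = 0.12 / 0.31 = 0.387097

0.387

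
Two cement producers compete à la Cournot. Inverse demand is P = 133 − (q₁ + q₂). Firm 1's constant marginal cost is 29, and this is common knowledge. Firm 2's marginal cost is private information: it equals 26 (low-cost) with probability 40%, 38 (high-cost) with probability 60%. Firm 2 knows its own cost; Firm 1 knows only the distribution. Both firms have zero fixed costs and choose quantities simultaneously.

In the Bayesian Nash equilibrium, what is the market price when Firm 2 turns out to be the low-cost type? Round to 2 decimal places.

61.47

Type-c best response for Firm 2: q₂(c) = (133 − c)/2 − q₁/2.
Firm 1 maximizes expected profit; its first-order condition is 133 − 2q₁ − E[q₂] − 29 = 0.
Substituting E[q₂] and solving: E[c₂] = 33.2, so q₁ = (133 − 2·29 + 33.2)/3 = 36.0667.
q₂(low-cost) = 35.4667, so P = 133 − (36.0667 + 35.4667) = 61.4667.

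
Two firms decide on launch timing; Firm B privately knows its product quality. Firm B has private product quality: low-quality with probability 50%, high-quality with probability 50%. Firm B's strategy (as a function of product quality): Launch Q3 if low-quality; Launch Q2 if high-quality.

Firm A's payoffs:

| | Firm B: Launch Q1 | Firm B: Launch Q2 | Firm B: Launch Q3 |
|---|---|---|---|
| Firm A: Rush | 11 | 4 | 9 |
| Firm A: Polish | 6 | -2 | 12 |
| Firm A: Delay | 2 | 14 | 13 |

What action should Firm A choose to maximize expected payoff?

Delay

E[Rush] = 0.5·(9) + 0.5·(4) = 6.5
E[Polish] = 0.5·(12) + 0.5·(-2) = 5
E[Delay] = 0.5·(13) + 0.5·(14) = 13.5
Best response: Delay (13.5 is the largest).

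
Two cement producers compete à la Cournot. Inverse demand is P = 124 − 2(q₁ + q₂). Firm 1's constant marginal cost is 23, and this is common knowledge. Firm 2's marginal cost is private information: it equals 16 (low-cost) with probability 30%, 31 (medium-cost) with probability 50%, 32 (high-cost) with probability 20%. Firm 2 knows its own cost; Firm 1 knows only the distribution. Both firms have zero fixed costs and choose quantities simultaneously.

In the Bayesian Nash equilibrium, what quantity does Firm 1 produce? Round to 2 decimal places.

17.45

Type-c best response for Firm 2: q₂(c) = (124 − c)/4 − q₁/2.
Firm 1 maximizes expected profit; its first-order condition is 124 − 4q₁ − 2E[q₂] − 23 = 0.
Substituting E[q₂] and solving: E[c₂] = 26.7, so q₁ = (124 − 2·23 + 26.7)/6 = 17.45.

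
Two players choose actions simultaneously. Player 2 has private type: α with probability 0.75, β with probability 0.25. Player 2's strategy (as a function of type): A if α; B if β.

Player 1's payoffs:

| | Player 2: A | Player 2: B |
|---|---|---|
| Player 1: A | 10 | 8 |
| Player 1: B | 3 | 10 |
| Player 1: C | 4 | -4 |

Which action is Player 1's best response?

Compute Player 1's expected payoff for each action, taking the expectation over Player 2's type.
E[A] = 0.75·(10) + 0.25·(8) = 9.5
E[B] = 0.75·(3) + 0.25·(10) = 4.75
E[C] = 0.75·(4) + 0.25·(-4) = 2
Best response: A (9.5 is the largest).

A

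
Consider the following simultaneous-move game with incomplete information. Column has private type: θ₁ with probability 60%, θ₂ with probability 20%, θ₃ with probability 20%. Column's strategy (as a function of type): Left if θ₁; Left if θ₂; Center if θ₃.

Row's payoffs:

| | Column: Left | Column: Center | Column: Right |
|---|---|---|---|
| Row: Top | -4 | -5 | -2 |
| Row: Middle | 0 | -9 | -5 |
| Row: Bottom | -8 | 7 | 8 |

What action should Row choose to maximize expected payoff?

Middle

E[Top] = 0.6·(-4) + 0.2·(-4) + 0.2·(-5) = -4.2
E[Middle] = 0.6·(0) + 0.2·(0) + 0.2·(-9) = -1.8
E[Bottom] = 0.6·(-8) + 0.2·(-8) + 0.2·(7) = -5
Best response: Middle (-1.8 is the largest).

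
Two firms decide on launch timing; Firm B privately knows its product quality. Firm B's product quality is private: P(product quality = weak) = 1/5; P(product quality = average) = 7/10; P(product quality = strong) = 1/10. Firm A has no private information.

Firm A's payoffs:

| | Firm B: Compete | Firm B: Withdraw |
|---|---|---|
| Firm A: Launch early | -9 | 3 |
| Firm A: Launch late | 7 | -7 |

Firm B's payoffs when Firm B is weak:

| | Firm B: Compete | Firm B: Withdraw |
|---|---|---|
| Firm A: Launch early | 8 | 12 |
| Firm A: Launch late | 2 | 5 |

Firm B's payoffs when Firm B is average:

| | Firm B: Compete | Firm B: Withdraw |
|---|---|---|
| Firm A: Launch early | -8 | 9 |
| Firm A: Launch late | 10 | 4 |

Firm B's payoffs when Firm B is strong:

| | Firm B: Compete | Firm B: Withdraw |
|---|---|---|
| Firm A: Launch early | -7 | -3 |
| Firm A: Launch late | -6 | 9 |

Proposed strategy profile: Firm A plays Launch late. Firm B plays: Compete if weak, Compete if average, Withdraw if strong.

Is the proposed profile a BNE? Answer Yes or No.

No

Firm A plays Launch late: E[Launch late] = 1/5·(7) + 7/10·(7) + 1/10·(-7) = 28/5; E[Launch early] = -39/5. Best-responding. ✓
Firm B (product quality weak), facing Launch late: Compete gives 2, Withdraw gives 5. Proposed Compete is not best — profitable deviation exists. ✗
Firm B (product quality average), facing Launch late: Compete gives 10, Withdraw gives 4. Proposed Compete is best. ✓
Firm B (product quality strong), facing Launch late: Compete gives -6, Withdraw gives 9. Proposed Withdraw is best. ✓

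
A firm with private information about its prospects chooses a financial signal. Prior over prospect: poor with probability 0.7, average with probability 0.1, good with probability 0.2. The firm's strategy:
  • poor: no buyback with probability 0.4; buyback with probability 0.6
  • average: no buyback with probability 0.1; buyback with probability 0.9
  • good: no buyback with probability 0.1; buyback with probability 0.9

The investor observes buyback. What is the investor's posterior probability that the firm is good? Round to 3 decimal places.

Apply Bayes' rule using the sender's strategy as the likelihood.
P(buyback) = 0.7·0.6 + 0.1·0.9 + 0.2·0.9 = 0.69
P(good | buyback) = (0.2·0.9) / 0.69 = 0.18 / 0.69 = 0.26087

0.261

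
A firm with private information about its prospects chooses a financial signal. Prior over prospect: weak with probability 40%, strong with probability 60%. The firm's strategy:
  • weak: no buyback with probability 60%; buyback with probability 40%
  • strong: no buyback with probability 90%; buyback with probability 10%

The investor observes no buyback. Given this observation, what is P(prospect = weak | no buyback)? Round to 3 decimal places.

0.308

P(no buyback) = 0.4·0.6 + 0.6·0.9 = 0.78
P(weak | no buyback) = (0.4·0.6) / 0.78 = 0.24 / 0.78 = 0.307692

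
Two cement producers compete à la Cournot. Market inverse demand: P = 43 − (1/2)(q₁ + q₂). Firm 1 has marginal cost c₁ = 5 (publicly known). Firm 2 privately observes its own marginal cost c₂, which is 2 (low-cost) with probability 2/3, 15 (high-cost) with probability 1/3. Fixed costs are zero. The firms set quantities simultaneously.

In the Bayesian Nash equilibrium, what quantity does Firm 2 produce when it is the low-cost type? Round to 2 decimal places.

27.89

Firm 2 with cost c maximizes (43 − (1/2)(q₁+q₂) − c)·q₂, giving q₂(c) = (43 − c − (1/2)q₁).
E[c₂] = 2/3·2 + 1/3·15 = 6.33333
Firm 1's FOC against E[q₂] yields q₁ = (43 − 2·5 + E[c₂])/(3/2) = (43 − 10 + 6.33333)/(3/2) = 26.2222.
q₂(low-cost) = (43 − 2 − (1/2)·26.2222) = 27.8889.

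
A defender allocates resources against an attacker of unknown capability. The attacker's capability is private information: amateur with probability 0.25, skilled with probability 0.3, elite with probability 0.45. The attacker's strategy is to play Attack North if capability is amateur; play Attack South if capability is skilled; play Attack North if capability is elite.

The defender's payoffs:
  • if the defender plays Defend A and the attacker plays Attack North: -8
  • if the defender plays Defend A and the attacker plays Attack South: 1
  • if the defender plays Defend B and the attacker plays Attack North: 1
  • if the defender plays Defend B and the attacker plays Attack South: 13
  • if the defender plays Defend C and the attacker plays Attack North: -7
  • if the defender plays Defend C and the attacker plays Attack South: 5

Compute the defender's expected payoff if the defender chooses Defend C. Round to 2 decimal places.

Take the expectation over the attacker's capability, weighting each type's action by its prior probability.
E[Defend C] = 0.25·(-7) + 0.3·5 + 0.45·(-7) = (-1.75) + 1.5 + (-3.15) = -3.4

-3.40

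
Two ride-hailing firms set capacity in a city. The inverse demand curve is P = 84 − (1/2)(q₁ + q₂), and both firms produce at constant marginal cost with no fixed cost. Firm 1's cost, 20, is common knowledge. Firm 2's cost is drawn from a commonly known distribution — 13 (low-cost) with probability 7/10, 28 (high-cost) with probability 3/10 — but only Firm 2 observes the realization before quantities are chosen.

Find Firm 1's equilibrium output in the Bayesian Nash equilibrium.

Type-c best response for Firm 2: q₂(c) = (84 − c) − q₁/2.
Firm 1 maximizes expected profit; its first-order condition is 84 − q₁ − (1/2)E[q₂] − 20 = 0.
Substituting E[q₂] and solving: E[c₂] = 17.5, so q₁ = (84 − 2·20 + 17.5)/(3/2) = 41.

41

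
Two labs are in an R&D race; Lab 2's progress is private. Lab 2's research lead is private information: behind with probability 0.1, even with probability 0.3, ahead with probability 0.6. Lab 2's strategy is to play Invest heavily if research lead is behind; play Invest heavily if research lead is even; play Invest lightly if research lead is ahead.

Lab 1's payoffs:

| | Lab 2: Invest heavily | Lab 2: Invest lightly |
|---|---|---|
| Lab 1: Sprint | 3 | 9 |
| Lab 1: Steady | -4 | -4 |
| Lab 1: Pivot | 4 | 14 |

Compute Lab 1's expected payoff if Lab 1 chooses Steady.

-4

E[Steady] = 0.1·(-4) + 0.3·(-4) + 0.6·(-4) = (-0.4) + (-1.2) + (-2.4) = -4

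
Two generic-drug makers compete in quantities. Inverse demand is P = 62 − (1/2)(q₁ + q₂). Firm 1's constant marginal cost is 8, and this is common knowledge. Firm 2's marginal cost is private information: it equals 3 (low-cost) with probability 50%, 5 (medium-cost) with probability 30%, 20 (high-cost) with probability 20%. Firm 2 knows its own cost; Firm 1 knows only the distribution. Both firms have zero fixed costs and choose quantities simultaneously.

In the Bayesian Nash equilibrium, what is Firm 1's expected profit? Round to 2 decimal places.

Each type of Firm 2 best-responds to q₁; Firm 1 best-responds to the expected q₂ over Firm 2's types.
Firm 2 with cost c maximizes (62 − (1/2)(q₁+q₂) − c)·q₂, giving q₂(c) = (62 − c − (1/2)q₁).
E[c₂] = 0.5·3 + 0.3·5 + 0.2·20 = 7
Firm 1's FOC against E[q₂] yields q₁ = (62 − 2·8 + E[c₂])/(3/2) = (62 − 16 + 7)/(3/2) = 35.3333.
E[P] = 62 − (1/2)·(q₁ + E[q₂]) = 25.6667; Firm 1's expected profit = (E[P] − 8)·q₁ = (25.6667 − 8)·35.3333 = 624.222.

624.22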